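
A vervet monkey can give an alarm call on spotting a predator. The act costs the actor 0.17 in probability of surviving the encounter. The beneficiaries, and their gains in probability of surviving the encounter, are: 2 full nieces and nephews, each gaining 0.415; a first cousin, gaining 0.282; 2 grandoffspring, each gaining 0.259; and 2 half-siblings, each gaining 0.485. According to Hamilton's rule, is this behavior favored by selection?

Yes

Hamilton's rule: the trait is favored when the sum of r·B over every recipient exceeds the actor's cost C.
r to a full niece or nephew = 1/4 (full aunt/uncle↔niece/nephew: two paths of length 3 through the shared grandparent pair: r = 2·(1/2)^3 = 1/4).
r to a first cousin = 0.125 (first cousins share one grandparent pair — two paths of length 4: r = 2·(1/2)^4 = 1/8).
r to a grandoffspring = 1/4 (two parent–offspring links: r = (1/2)^2 = 1/4).
r to a half-sibling = 0.25 (half-sibs share one parent — one path of length 2: r = (1/2)^2 = 1/4).
Summing one r·B term per recipient: 2·0.25·0.415 + 1·0.125·0.282 + 2·0.25·0.259 + 2·0.25·0.485 = 0.61475.
0.61475 > 0.17: the indirect benefit exceeds the cost.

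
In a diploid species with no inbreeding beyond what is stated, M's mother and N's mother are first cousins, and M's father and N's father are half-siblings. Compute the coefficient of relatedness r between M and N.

0.09375

Independent pedigree routes through distinct common ancestors add.
M and N are related in two ways: second cousins through their mothers (r = 1/32) and half first cousins through their fathers (r = 1/16).
r = 1/32 + 1/16 = 3/32 = 0.09375.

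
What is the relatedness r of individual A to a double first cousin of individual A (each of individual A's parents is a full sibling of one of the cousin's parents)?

0.25

Each parent–offspring link contributes a factor of 1/2, and independent paths through distinct common ancestors add.
Double first cousins share both grandparent pairs — four paths of length 4: r = 4·(1/2)^4 = 1/4.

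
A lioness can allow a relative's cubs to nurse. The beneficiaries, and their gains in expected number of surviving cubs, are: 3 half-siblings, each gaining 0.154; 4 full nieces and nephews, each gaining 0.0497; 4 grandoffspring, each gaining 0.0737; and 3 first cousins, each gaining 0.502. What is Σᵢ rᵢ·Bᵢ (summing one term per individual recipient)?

r to a half-sibling = 0.25 (half-sibs share one parent — one path of length 2: r = (1/2)^2 = 1/4).
r to a full niece or nephew = 0.25 (full aunt/uncle↔niece/nephew: two paths of length 3 through the shared grandparent pair: r = 2·(1/2)^3 = 1/4).
r to a grandoffspring = 1/4 (two parent–offspring links: r = (1/2)^2 = 1/4).
r to a first cousin = 0.125 (first cousins share one grandparent pair — two paths of length 4: r = 2·(1/2)^4 = 1/8).
Summing one r·B term per recipient: 3·0.25·0.154 + 4·0.25·0.0497 + 4·0.25·0.0737 + 3·0.125·0.502 = 0.42715.

0.42715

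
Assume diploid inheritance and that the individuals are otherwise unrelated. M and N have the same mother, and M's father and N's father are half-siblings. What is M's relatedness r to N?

Relatedness sums over independent paths through distinct common ancestors.
M and N are related in two ways: half-sibs through their shared mother (r = 1/4) and half first cousins through their fathers (r = 1/16).
r = 1/4 + 1/16 = 5/16 = 0.3125.

0.3125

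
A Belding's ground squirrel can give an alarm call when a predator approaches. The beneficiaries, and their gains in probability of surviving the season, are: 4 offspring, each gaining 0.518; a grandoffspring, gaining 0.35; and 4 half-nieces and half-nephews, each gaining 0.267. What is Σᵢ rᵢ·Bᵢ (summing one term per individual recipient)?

r to an offspring = 1/2 (one parent–offspring link: r = (1/2)^1 = 1/2).
r to a grandoffspring = 0.25 (two parent–offspring links: r = (1/2)^2 = 1/4).
r to a half-niece or half-nephew = 0.125 (half-aunt/uncle↔niece/nephew: one path of length 3: r = (1/2)^3 = 1/8).
Summing one r·B term per recipient: 4·0.5·0.518 + 1·0.25·0.35 + 4·0.125·0.267 = 1.257.

1.257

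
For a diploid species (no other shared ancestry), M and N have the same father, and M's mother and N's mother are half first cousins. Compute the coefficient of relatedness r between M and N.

Independent pedigree routes through distinct common ancestors add.
M and N are related in two ways: half-sibs through their shared father (r = 1/4) and half second cousins through their mothers (r = 1/64).
r = 1/4 + 1/64 = 17/64 = 0.265625.

0.265625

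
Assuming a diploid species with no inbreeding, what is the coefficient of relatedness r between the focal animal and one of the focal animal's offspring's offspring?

0.25

Each parent–offspring link contributes a factor of 1/2, and independent paths through distinct common ancestors add.
Two parent–offspring links: r = (1/2)^2 = 1/4.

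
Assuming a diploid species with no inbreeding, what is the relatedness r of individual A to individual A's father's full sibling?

Each parent–offspring link contributes a factor of 1/2, and independent paths through distinct common ancestors add.
Full aunt/uncle↔niece/nephew: two paths of length 3 through the shared grandparent pair: r = 2·(1/2)^3 = 1/4.

0.25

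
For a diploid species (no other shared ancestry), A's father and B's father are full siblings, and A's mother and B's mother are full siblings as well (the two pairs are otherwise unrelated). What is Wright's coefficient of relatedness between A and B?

0.25

Relatedness sums over independent paths through distinct common ancestors.
A and B are related in two ways: first cousins through their fathers (r = 1/8) and first cousins through their mothers (r = 1/8) — i.e. double first cousins.
r = 1/8 + 1/8 = 0.25.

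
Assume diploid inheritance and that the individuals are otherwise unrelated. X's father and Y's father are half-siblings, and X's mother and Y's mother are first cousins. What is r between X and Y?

Wright's path rule: contributions from independent ancestry routes add.
X and Y are related in two ways: half first cousins through their fathers (r = 1/16) and second cousins through their mothers (r = 1/32).
r = 1/16 + 1/32 = 0.09375.

0.09375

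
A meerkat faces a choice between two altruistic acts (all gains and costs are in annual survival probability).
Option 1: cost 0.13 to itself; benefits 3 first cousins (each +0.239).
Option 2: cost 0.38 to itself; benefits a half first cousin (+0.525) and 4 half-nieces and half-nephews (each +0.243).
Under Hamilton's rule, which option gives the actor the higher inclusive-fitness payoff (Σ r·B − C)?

Option 1

Option 1: r to a first cousin = 0.125.
Option 1: Σ r·B − C = (3·0.125·0.239) − 0.13 = -0.040375.
Option 2: r to a half first cousin = 0.0625.
Option 2: r to a half-niece or half-nephew = 0.125.
Option 2: Σ r·B − C = (1·0.0625·0.525 + 4·0.125·0.243) − 0.38 = -0.2256875.
Option 1 has the higher net inclusive-fitness payoff.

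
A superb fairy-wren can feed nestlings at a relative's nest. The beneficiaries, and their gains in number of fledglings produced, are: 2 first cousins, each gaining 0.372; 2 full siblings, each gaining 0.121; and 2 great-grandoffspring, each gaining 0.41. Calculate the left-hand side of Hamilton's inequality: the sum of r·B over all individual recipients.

0.3165

r to a first cousin = 1/8 (first cousins share one grandparent pair — two paths of length 4: r = 2·(1/2)^4 = 1/8).
r to a full sibling = 1/2 (full sibs share both parents — two paths of length 2: r = 2·(1/2)^2 = 1/2).
r to a great-grandoffspring = 1/8 (three parent–offspring links: r = (1/2)^3 = 1/8).
Summing one r·B term per recipient: 2·0.125·0.372 + 2·0.5·0.121 + 2·0.125·0.41 = 0.3165.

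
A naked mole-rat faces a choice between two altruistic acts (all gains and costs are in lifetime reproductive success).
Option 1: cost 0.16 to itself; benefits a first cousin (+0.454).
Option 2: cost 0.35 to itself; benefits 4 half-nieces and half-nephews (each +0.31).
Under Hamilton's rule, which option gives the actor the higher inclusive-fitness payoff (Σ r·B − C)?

Option 1: r to a first cousin = 0.125.
Option 1: Σ r·B − C = (1·0.125·0.454) − 0.16 = -0.10325.
Option 2: r to a half-niece or half-nephew = 0.125.
Option 2: Σ r·B − C = (4·0.125·0.31) − 0.35 = -0.195.
Option 1 has the higher net inclusive-fitness payoff.

Option 1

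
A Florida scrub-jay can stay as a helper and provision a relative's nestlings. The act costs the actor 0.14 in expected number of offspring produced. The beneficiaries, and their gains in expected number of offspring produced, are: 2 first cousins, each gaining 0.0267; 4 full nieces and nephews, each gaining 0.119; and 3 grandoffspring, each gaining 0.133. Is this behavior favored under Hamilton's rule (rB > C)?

Yes

Hamilton's rule: the trait is favored when the sum of r·B over every recipient exceeds the actor's cost C.
r to a first cousin = 0.125 (first cousins share one grandparent pair — two paths of length 4: r = 2·(1/2)^4 = 1/8).
r to a full niece or nephew = 1/4 (full aunt/uncle↔niece/nephew: two paths of length 3 through the shared grandparent pair: r = 2·(1/2)^3 = 1/4).
r to a grandoffspring = 1/4 (two parent–offspring links: r = (1/2)^2 = 1/4).
Summing one r·B term per recipient: 2·0.125·0.0267 + 4·0.25·0.119 + 3·0.25·0.133 = 0.225425.
0.225425 > 0.14: the indirect benefit exceeds the cost.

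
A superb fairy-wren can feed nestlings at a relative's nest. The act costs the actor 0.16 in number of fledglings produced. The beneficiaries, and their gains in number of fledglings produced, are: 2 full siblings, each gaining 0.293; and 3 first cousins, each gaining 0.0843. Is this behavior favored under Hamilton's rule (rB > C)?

Hamilton's rule: the trait is favored when the sum of r·B over every recipient exceeds the actor's cost C.
r to a full sibling = 1/2 (full sibs share both parents — two paths of length 2: r = 2·(1/2)^2 = 1/2).
r to a first cousin = 0.125 (first cousins share one grandparent pair — two paths of length 4: r = 2·(1/2)^4 = 1/8).
Summing one r·B term per recipient: 2·0.5·0.293 + 3·0.125·0.0843 = 0.3246125.
0.3246125 > 0.16: the indirect benefit exceeds the cost.

Yes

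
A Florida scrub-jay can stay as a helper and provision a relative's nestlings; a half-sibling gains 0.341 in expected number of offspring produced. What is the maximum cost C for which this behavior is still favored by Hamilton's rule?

0.08525

r to a half-sibling = 0.25 (half-sibs share one parent — one path of length 2: r = (1/2)^2 = 1/4).
Hamilton's rule: n·r·B > C, so the trait is favored while C < n·r·B = 1·0.25·0.341 = 0.08525.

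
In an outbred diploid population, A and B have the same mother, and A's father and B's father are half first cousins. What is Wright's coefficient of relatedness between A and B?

0.265625

Independent pedigree routes through distinct common ancestors add.
A and B are related in two ways: half-sibs through their shared mother (r = 1/4) and half second cousins through their fathers (r = 1/64).
r = 1/4 + 1/64 = 0.265625.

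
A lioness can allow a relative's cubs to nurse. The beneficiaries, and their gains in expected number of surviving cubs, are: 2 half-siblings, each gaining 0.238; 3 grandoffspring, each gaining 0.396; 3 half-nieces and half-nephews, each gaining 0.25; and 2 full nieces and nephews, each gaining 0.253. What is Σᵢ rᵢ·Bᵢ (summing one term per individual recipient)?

r to a half-sibling = 0.25 (half-sibs share one parent — one path of length 2: r = (1/2)^2 = 1/4).
r to a grandoffspring = 1/4 (two parent–offspring links: r = (1/2)^2 = 1/4).
r to a half-niece or half-nephew = 1/8 (half-aunt/uncle↔niece/nephew: one path of length 3: r = (1/2)^3 = 1/8).
r to a full niece or nephew = 1/4 (full aunt/uncle↔niece/nephew: two paths of length 3 through the shared grandparent pair: r = 2·(1/2)^3 = 1/4).
Summing one r·B term per recipient: 2·0.25·0.238 + 3·0.25·0.396 + 3·0.125·0.25 + 2·0.25·0.253 = 0.63625.

0.63625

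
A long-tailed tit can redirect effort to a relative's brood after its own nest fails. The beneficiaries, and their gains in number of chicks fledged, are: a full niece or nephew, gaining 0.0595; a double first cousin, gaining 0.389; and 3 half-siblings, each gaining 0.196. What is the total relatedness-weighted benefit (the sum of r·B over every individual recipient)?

0.259125

r to a full niece or nephew = 0.25 (full aunt/uncle↔niece/nephew: two paths of length 3 through the shared grandparent pair: r = 2·(1/2)^3 = 1/4).
r to a double first cousin = 0.25 (double first cousins share both grandparent pairs — four paths of length 4: r = 4·(1/2)^4 = 1/4).
r to a half-sibling = 0.25 (half-sibs share one parent — one path of length 2: r = (1/2)^2 = 1/4).
Summing one r·B term per recipient: 1·0.25·0.0595 + 1·0.25·0.389 + 3·0.25·0.196 = 0.259125.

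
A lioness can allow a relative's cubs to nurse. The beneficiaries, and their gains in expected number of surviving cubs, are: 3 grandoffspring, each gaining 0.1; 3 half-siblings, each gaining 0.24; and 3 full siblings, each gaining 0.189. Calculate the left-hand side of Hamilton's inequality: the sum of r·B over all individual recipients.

0.5385

r to a grandoffspring = 1/4 (two parent–offspring links: r = (1/2)^2 = 1/4).
r to a half-sibling = 1/4 (half-sibs share one parent — one path of length 2: r = (1/2)^2 = 1/4).
r to a full sibling = 1/2 (full sibs share both parents — two paths of length 2: r = 2·(1/2)^2 = 1/2).
Summing one r·B term per recipient: 3·0.25·0.1 + 3·0.25·0.24 + 3·0.5·0.189 = 0.5385.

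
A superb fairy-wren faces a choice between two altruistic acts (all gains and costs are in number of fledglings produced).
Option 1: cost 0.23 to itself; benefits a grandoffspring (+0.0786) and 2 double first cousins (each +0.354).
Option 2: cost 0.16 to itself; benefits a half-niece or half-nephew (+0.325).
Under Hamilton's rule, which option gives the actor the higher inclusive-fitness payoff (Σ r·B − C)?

Option 1

Option 1: r to a grandoffspring = 0.25.
Option 1: r to a double first cousin = 0.25.
Option 1: Σ r·B − C = (1·0.25·0.0786 + 2·0.25·0.354) − 0.23 = -0.03335.
Option 2: r to a half-niece or half-nephew = 0.125.
Option 2: Σ r·B − C = (1·0.125·0.325) − 0.16 = -0.119375.
Option 1 has the higher net inclusive-fitness payoff.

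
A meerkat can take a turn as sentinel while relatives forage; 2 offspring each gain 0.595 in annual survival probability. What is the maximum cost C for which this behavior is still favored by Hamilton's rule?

0.595

r to an offspring = 0.5 (one parent–offspring link: r = (1/2)^1 = 1/2).
Hamilton's rule: n·r·B > C, so the trait is favored while C < n·r·B = 2·0.5·0.595 = 0.595.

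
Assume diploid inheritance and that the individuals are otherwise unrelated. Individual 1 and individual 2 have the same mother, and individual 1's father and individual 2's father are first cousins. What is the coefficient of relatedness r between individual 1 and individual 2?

With two independent routes of shared ancestry, r is the sum of the two contributions.
Individual 1 and individual 2 are related in two ways: half-sibs through their shared mother (r = 1/4) and second cousins through their fathers (r = 1/32).
r = 1/4 + 1/32 = 9/32 = 0.28125.

0.28125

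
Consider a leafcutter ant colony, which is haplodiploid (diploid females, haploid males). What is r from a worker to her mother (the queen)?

0.5

One meiotic link between diploid queen and diploid daughter: r = 1/2.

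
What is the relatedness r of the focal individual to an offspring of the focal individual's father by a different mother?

Each parent–offspring link contributes a factor of 1/2, and independent paths through distinct common ancestors add.
Half-sibs share one parent — one path of length 2: r = (1/2)^2 = 1/4.

0.25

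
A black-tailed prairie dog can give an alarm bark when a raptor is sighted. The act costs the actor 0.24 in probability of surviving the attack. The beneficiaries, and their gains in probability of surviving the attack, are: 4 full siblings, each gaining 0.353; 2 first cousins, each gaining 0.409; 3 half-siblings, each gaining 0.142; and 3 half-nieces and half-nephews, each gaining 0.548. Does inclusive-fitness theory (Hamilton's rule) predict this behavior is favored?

Yes

Hamilton's rule: the trait is favored when the sum of r·B over every recipient exceeds the actor's cost C.
r to a full sibling = 1/2 (full sibs share both parents — two paths of length 2: r = 2·(1/2)^2 = 1/2).
r to a first cousin = 1/8 (first cousins share one grandparent pair — two paths of length 4: r = 2·(1/2)^4 = 1/8).
r to a half-sibling = 1/4 (half-sibs share one parent — one path of length 2: r = (1/2)^2 = 1/4).
r to a half-niece or half-nephew = 1/8 (half-aunt/uncle↔niece/nephew: one path of length 3: r = (1/2)^3 = 1/8).
Summing one r·B term per recipient: 4·0.5·0.353 + 2·0.125·0.409 + 3·0.25·0.142 + 3·0.125·0.548 = 1.12025.
1.12025 > 0.24: the indirect benefit exceeds the cost.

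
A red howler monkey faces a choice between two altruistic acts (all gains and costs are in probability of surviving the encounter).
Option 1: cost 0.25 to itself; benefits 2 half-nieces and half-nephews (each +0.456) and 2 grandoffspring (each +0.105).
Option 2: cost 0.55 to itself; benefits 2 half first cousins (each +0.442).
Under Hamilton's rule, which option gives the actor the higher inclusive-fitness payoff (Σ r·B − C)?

Option 1: r to a half-niece or half-nephew = 0.125.
Option 1: r to a grandoffspring = 0.25.
Option 1: Σ r·B − C = (2·0.125·0.456 + 2·0.25·0.105) − 0.25 = -0.0835.
Option 2: r to a half first cousin = 0.0625.
Option 2: Σ r·B − C = (2·0.0625·0.442) − 0.55 = -0.49475.
Option 1 has the higher net inclusive-fitness payoff.

Option 1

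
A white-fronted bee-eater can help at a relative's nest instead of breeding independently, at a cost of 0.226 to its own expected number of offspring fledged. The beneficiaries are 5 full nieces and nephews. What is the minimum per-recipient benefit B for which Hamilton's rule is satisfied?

0.1808

r to a full niece or nephew = 0.25 (full aunt/uncle↔niece/nephew: two paths of length 3 through the shared grandparent pair: r = 2·(1/2)^3 = 1/4).
Hamilton's rule with n recipients of equal r: n·r·B > C, so B > C/(n·r) = 0.226/(5·0.25) = 0.1808.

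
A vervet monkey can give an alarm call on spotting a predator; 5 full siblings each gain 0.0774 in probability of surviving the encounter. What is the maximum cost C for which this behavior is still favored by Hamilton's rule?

0.1935

r to a full sibling = 1/2 (full sibs share both parents — two paths of length 2: r = 2·(1/2)^2 = 1/2).
Hamilton's rule: n·r·B > C, so the trait is favored while C < n·r·B = 5·0.5·0.0774 = 0.1935.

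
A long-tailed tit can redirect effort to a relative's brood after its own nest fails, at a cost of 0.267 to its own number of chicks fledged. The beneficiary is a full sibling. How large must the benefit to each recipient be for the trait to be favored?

0.534

r to a full sibling = 1/2 (full sibs share both parents — two paths of length 2: r = 2·(1/2)^2 = 1/2).
Hamilton's rule with n recipients of equal r: n·r·B > C, so B > C/(n·r) = 0.267/(1·0.5) = 0.534.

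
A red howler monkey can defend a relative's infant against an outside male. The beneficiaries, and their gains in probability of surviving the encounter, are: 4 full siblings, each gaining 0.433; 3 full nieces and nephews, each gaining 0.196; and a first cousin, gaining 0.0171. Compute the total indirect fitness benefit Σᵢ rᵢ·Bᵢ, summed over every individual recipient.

1.0151375

r to a full sibling = 1/2 (full sibs share both parents — two paths of length 2: r = 2·(1/2)^2 = 1/2).
r to a full niece or nephew = 0.25 (full aunt/uncle↔niece/nephew: two paths of length 3 through the shared grandparent pair: r = 2·(1/2)^3 = 1/4).
r to a first cousin = 1/8 (first cousins share one grandparent pair — two paths of length 4: r = 2·(1/2)^4 = 1/8).
Summing one r·B term per recipient: 4·0.5·0.433 + 3·0.25·0.196 + 1·0.125·0.0171 = 1.0151375.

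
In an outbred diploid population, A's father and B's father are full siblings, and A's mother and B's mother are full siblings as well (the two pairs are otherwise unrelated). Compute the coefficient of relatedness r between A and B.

Wright's path rule: contributions from independent ancestry routes add.
A and B are related in two ways: first cousins through their fathers (r = 1/8) and first cousins through their mothers (r = 1/8) — i.e. double first cousins.
r = 1/8 + 1/8 = 0.25.

0.25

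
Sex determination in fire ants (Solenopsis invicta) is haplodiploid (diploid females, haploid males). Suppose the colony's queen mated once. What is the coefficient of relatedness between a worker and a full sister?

0.75

Haplodiploid full sisters inherit their father's entire haploid genome identically (contributing 1/2) and on average half of their mother's contribution (1/2 · 1/2 = 1/4); r = 1/2 + 1/4 = 3/4.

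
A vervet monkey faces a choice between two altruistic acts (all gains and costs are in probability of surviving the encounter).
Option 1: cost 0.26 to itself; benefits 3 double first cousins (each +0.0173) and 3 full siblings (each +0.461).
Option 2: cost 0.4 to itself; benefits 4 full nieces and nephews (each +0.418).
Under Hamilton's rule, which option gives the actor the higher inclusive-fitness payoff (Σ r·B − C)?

Option 1

Option 1: r to a double first cousin = 0.25.
Option 1: r to a full sibling = 0.5.
Option 1: Σ r·B − C = (3·0.25·0.0173 + 3·0.5·0.461) − 0.26 = 0.444475.
Option 2: r to a full niece or nephew = 0.25.
Option 2: Σ r·B − C = (4·0.25·0.418) − 0.4 = 0.018.
Option 1 has the higher net inclusive-fitness payoff.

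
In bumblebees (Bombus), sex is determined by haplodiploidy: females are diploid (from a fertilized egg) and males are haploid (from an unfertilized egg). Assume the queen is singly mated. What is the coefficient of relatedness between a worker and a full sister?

0.75

Haplodiploid full sisters inherit their father's entire haploid genome identically (contributing 1/2) and on average half of their mother's contribution (1/2 · 1/2 = 1/4); r = 1/2 + 1/4 = 3/4.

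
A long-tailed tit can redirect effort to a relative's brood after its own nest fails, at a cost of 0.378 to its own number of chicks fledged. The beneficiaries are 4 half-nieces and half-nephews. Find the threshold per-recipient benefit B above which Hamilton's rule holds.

r to a half-niece or half-nephew = 1/8 (half-aunt/uncle↔niece/nephew: one path of length 3: r = (1/2)^3 = 1/8).
Hamilton's rule with n recipients of equal r: n·r·B > C, so B > C/(n·r) = 0.378/(4·0.125) = 0.756.

0.756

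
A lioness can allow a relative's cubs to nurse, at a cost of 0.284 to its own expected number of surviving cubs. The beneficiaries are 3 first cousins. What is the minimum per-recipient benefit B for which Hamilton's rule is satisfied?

0.7573

r to a first cousin = 1/8 (first cousins share one grandparent pair — two paths of length 4: r = 2·(1/2)^4 = 1/8).
Hamilton's rule with n recipients of equal r: n·r·B > C, so B > C/(n·r) = 0.284/(3·0.125) = 0.7573.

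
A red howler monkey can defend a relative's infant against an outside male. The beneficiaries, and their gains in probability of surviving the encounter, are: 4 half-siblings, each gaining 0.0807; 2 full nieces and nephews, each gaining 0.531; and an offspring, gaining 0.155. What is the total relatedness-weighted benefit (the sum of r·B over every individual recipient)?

0.4237

r to a half-sibling = 1/4 (half-sibs share one parent — one path of length 2: r = (1/2)^2 = 1/4).
r to a full niece or nephew = 0.25 (full aunt/uncle↔niece/nephew: two paths of length 3 through the shared grandparent pair: r = 2·(1/2)^3 = 1/4).
r to an offspring = 1/2 (one parent–offspring link: r = (1/2)^1 = 1/2).
Summing one r·B term per recipient: 4·0.25·0.0807 + 2·0.25·0.531 + 1·0.5·0.155 = 0.4237.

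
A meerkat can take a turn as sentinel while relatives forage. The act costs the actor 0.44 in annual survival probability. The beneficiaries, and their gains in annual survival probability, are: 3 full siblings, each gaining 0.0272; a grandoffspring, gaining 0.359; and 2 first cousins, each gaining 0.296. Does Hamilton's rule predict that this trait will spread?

No

Hamilton's rule: the trait is favored when the sum of r·B over every recipient exceeds the actor's cost C.
r to a full sibling = 0.5 (full sibs share both parents — two paths of length 2: r = 2·(1/2)^2 = 1/2).
r to a grandoffspring = 0.25 (two parent–offspring links: r = (1/2)^2 = 1/4).
r to a first cousin = 1/8 (first cousins share one grandparent pair — two paths of length 4: r = 2·(1/2)^4 = 1/8).
Summing one r·B term per recipient: 3·0.5·0.0272 + 1·0.25·0.359 + 2·0.125·0.296 = 0.20455.
0.20455 < 0.44: the indirect benefit is less than the cost.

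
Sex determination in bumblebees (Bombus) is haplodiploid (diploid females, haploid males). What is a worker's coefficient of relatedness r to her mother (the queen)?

0.5

One meiotic link between diploid queen and diploid daughter: r = 1/2.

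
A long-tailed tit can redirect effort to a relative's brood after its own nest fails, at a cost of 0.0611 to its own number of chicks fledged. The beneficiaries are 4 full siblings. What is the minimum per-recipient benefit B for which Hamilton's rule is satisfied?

r to a full sibling = 1/2 (full sibs share both parents — two paths of length 2: r = 2·(1/2)^2 = 1/2).
Hamilton's rule with n recipients of equal r: n·r·B > C, so B > C/(n·r) = 0.0611/(4·0.5) = 0.0306.

0.0306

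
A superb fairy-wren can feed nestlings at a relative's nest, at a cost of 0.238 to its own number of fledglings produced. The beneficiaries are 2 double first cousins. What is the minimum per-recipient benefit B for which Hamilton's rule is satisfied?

0.476

r to a double first cousin = 1/4 (double first cousins share both grandparent pairs — four paths of length 4: r = 4·(1/2)^4 = 1/4).
Hamilton's rule with n recipients of equal r: n·r·B > C, so B > C/(n·r) = 0.238/(2·0.25) = 0.476.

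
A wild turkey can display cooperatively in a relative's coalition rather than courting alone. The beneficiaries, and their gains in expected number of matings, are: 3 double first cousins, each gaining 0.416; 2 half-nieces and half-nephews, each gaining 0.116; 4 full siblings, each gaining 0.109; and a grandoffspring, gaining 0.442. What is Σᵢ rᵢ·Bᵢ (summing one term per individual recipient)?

0.6695

r to a double first cousin = 0.25 (double first cousins share both grandparent pairs — four paths of length 4: r = 4·(1/2)^4 = 1/4).
r to a half-niece or half-nephew = 1/8 (half-aunt/uncle↔niece/nephew: one path of length 3: r = (1/2)^3 = 1/8).
r to a full sibling = 0.5 (full sibs share both parents — two paths of length 2: r = 2·(1/2)^2 = 1/2).
r to a grandoffspring = 0.25 (two parent–offspring links: r = (1/2)^2 = 1/4).
Summing one r·B term per recipient: 3·0.25·0.416 + 2·0.125·0.116 + 4·0.5·0.109 + 1·0.25·0.442 = 0.6695.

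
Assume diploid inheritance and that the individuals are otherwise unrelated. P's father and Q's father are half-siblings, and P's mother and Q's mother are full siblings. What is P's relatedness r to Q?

0.1875

Independent pedigree routes through distinct common ancestors add.
P and Q are related in two ways: half first cousins through their fathers (r = 1/16) and first cousins through their mothers (r = 1/8).
r = 1/16 + 1/8 = 0.1875.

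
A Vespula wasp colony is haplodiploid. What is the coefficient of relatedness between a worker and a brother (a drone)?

Her haploid brother carries none of their father's genes and a random half of their mother's genome; that half matches the maternal half of her own genome with probability 1/2: r = 1/2 · 1/2 = 1/4.

0.25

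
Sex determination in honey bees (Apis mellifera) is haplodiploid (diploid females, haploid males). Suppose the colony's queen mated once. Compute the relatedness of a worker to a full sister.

Haplodiploid full sisters inherit their father's entire haploid genome identically (contributing 1/2) and on average half of their mother's contribution (1/2 · 1/2 = 1/4); r = 1/2 + 1/4 = 3/4.

0.75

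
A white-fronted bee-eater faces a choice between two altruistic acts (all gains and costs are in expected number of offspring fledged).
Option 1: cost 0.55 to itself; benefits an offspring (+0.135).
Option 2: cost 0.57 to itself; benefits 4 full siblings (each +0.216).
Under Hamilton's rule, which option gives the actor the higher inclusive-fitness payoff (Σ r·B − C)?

Option 1: r to an offspring = 0.5.
Option 1: Σ r·B − C = (1·0.5·0.135) − 0.55 = -0.4825.
Option 2: r to a full sibling = 0.5.
Option 2: Σ r·B − C = (4·0.5·0.216) − 0.57 = -0.138.
Option 2 has the higher net inclusive-fitness payoff.

Option 2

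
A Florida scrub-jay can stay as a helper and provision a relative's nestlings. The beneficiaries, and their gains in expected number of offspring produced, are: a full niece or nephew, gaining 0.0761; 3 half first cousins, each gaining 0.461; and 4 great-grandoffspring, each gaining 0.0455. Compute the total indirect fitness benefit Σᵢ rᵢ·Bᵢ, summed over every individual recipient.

0.1282125

r to a full niece or nephew = 1/4 (full aunt/uncle↔niece/nephew: two paths of length 3 through the shared grandparent pair: r = 2·(1/2)^3 = 1/4).
r to a half first cousin = 1/16 (half first cousins share one grandparent — one path of length 4: r = (1/2)^4 = 1/16).
r to a great-grandoffspring = 1/8 (three parent–offspring links: r = (1/2)^3 = 1/8).
Summing one r·B term per recipient: 1·0.25·0.0761 + 3·0.0625·0.461 + 4·0.125·0.0455 = 0.1282125.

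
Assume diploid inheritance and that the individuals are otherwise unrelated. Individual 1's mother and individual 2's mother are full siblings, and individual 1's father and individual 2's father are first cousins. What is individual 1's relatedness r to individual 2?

0.15625

Wright's path rule: contributions from independent ancestry routes add.
Individual 1 and individual 2 are related in two ways: first cousins through their mothers (r = 1/8) and second cousins through their fathers (r = 1/32).
r = 1/8 + 1/32 = 5/32 = 0.15625.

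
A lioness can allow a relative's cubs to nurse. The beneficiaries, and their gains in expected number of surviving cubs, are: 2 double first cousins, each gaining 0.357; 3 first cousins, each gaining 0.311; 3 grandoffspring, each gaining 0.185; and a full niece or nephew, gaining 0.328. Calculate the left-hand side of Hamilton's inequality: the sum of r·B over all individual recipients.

r to a double first cousin = 1/4 (double first cousins share both grandparent pairs — four paths of length 4: r = 4·(1/2)^4 = 1/4).
r to a first cousin = 1/8 (first cousins share one grandparent pair — two paths of length 4: r = 2·(1/2)^4 = 1/8).
r to a grandoffspring = 1/4 (two parent–offspring links: r = (1/2)^2 = 1/4).
r to a full niece or nephew = 0.25 (full aunt/uncle↔niece/nephew: two paths of length 3 through the shared grandparent pair: r = 2·(1/2)^3 = 1/4).
Summing one r·B term per recipient: 2·0.25·0.357 + 3·0.125·0.311 + 3·0.25·0.185 + 1·0.25·0.328 = 0.515875.

0.515875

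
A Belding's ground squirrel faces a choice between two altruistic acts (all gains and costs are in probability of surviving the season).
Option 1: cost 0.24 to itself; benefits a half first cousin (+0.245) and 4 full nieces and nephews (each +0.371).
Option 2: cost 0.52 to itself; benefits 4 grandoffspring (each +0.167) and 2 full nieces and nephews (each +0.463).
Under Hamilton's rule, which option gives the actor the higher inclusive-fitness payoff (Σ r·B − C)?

Option 1: r to a half first cousin = 0.0625.
Option 1: r to a full niece or nephew = 0.25.
Option 1: Σ r·B − C = (1·0.0625·0.245 + 4·0.25·0.371) − 0.24 = 0.1463125.
Option 2: r to a grandoffspring = 0.25.
Option 2: r to a full niece or nephew = 0.25.
Option 2: Σ r·B − C = (4·0.25·0.167 + 2·0.25·0.463) − 0.52 = -0.1215.
Option 1 has the higher net inclusive-fitness payoff.

Option 1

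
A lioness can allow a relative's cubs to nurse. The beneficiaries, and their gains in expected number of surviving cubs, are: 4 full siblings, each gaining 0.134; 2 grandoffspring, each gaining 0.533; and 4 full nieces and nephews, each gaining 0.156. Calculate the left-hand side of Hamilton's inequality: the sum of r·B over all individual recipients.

0.6905

r to a full sibling = 1/2 (full sibs share both parents — two paths of length 2: r = 2·(1/2)^2 = 1/2).
r to a grandoffspring = 0.25 (two parent–offspring links: r = (1/2)^2 = 1/4).
r to a full niece or nephew = 0.25 (full aunt/uncle↔niece/nephew: two paths of length 3 through the shared grandparent pair: r = 2·(1/2)^3 = 1/4).
Summing one r·B term per recipient: 4·0.5·0.134 + 2·0.25·0.533 + 4·0.25·0.156 = 0.6905.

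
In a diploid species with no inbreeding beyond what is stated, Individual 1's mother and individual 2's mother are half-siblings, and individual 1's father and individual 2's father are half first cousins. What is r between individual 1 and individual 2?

Relatedness sums over independent paths through distinct common ancestors.
Individual 1 and individual 2 are related in two ways: half first cousins through their mothers (r = 1/16) and half second cousins through their fathers (r = 1/64).
r = 1/16 + 1/64 = 0.078125.

0.078125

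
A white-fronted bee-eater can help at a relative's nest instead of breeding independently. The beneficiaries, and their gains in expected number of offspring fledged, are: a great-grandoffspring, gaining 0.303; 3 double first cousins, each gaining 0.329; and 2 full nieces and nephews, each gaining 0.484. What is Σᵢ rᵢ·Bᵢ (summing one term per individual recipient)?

0.526625

r to a great-grandoffspring = 1/8 (three parent–offspring links: r = (1/2)^3 = 1/8).
r to a double first cousin = 0.25 (double first cousins share both grandparent pairs — four paths of length 4: r = 4·(1/2)^4 = 1/4).
r to a full niece or nephew = 1/4 (full aunt/uncle↔niece/nephew: two paths of length 3 through the shared grandparent pair: r = 2·(1/2)^3 = 1/4).
Summing one r·B term per recipient: 1·0.125·0.303 + 3·0.25·0.329 + 2·0.25·0.484 = 0.526625.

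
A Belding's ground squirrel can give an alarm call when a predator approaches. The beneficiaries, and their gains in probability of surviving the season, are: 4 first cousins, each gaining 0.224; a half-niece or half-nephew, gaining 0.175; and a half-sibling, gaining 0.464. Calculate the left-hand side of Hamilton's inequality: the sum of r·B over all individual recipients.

0.249875

r to a first cousin = 0.125 (first cousins share one grandparent pair — two paths of length 4: r = 2·(1/2)^4 = 1/8).
r to a half-niece or half-nephew = 0.125 (half-aunt/uncle↔niece/nephew: one path of length 3: r = (1/2)^3 = 1/8).
r to a half-sibling = 0.25 (half-sibs share one parent — one path of length 2: r = (1/2)^2 = 1/4).
Summing one r·B term per recipient: 4·0.125·0.224 + 1·0.125·0.175 + 1·0.25·0.464 = 0.249875.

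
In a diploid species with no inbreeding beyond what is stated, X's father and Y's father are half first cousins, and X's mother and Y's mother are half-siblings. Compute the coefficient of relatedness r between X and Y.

Wright's path rule: contributions from independent ancestry routes add.
X and Y are related in two ways: half second cousins through their fathers (r = 1/64) and half first cousins through their mothers (r = 1/16).
r = 1/64 + 1/16 = 0.078125.

0.078125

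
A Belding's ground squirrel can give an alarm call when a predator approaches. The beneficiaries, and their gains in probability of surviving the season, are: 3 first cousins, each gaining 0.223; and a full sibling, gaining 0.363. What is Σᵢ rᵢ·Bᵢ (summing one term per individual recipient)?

0.265125

r to a first cousin = 0.125 (first cousins share one grandparent pair — two paths of length 4: r = 2·(1/2)^4 = 1/8).
r to a full sibling = 1/2 (full sibs share both parents — two paths of length 2: r = 2·(1/2)^2 = 1/2).
Summing one r·B term per recipient: 3·0.125·0.223 + 1·0.5·0.363 = 0.265125.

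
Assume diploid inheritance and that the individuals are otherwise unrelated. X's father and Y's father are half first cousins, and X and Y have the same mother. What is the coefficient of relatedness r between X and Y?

Relatedness sums over independent paths through distinct common ancestors.
X and Y are related in two ways: half second cousins through their fathers (r = 1/64) and half-sibs through their shared mother (r = 1/4).
r = 1/64 + 1/4 = 17/64 = 0.265625.

0.265625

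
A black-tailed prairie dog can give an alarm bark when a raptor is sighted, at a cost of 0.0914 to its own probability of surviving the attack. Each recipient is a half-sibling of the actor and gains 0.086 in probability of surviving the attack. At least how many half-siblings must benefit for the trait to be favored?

5

r to a half-sibling = 1/4 (half-sibs share one parent — one path of length 2: r = (1/2)^2 = 1/4).
Hamilton's rule: n·r·B > C  ⇒  n > C/(r·B) = 0.0914/(0.25·0.086) = 4.251.
The smallest integer exceeding 4.251 is 5.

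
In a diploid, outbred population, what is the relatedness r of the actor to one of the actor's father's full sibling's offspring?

0.125

Each parent–offspring link contributes a factor of 1/2, and independent paths through distinct common ancestors add.
First cousins share one grandparent pair — two paths of length 4: r = 2·(1/2)^4 = 1/8.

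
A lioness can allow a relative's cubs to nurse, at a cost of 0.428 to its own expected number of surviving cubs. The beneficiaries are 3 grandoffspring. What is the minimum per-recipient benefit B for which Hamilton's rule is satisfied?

r to a grandoffspring = 1/4 (two parent–offspring links: r = (1/2)^2 = 1/4).
Hamilton's rule with n recipients of equal r: n·r·B > C, so B > C/(n·r) = 0.428/(3·0.25) = 0.5707.

0.5707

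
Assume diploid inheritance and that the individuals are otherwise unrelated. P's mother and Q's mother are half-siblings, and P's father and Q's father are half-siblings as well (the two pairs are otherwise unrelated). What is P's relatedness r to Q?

With two independent routes of shared ancestry, r is the sum of the two contributions.
P and Q are related in two ways: half first cousins through their mothers (r = 1/16) and half first cousins through their fathers (r = 1/16).
r = 1/16 + 1/16 = 1/8 = 0.125.

0.125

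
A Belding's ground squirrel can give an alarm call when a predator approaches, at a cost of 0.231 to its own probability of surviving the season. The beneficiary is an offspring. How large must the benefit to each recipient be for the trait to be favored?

r to an offspring = 1/2 (one parent–offspring link: r = (1/2)^1 = 1/2).
Hamilton's rule with n recipients of equal r: n·r·B > C, so B > C/(n·r) = 0.231/(1·0.5) = 0.462.

0.462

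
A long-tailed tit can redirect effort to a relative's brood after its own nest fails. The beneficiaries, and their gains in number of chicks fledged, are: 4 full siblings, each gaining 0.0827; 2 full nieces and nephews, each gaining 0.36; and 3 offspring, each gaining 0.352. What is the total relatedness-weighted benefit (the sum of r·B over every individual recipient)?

r to a full sibling = 1/2 (full sibs share both parents — two paths of length 2: r = 2·(1/2)^2 = 1/2).
r to a full niece or nephew = 1/4 (full aunt/uncle↔niece/nephew: two paths of length 3 through the shared grandparent pair: r = 2·(1/2)^3 = 1/4).
r to an offspring = 0.5 (one parent–offspring link: r = (1/2)^1 = 1/2).
Summing one r·B term per recipient: 4·0.5·0.0827 + 2·0.25·0.36 + 3·0.5·0.352 = 0.8734.

0.8734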